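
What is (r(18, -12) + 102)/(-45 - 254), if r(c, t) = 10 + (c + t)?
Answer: -118/299 ≈ -0.39465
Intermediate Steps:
r(c, t) = 10 + c + t
(r(18, -12) + 102)/(-45 - 254) = ((10 + 18 - 12) + 102)/(-45 - 254) = (16 + 102)/(-299) = 118*(-1/299) = -118/299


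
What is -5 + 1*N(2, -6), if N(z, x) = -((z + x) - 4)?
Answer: 3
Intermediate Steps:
N(z, x) = 4 - x - z (N(z, x) = -((x + z) - 4) = -(-4 + x + z) = 4 - x - z)
-5 + 1*N(2, -6) = -5 + 1*(4 - 1*(-6) - 1*2) = -5 + 1*(4 + 6 - 2) = -5 + 1*8 = -5 + 8 = 3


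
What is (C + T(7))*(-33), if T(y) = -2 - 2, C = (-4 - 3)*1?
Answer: 363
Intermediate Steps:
C = -7 (C = -7*1 = -7)
T(y) = -4
(C + T(7))*(-33) = (-7 - 4)*(-33) = -11*(-33) = 363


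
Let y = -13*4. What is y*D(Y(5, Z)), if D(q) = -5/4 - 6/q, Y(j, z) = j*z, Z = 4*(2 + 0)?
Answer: 364/5 ≈ 72.800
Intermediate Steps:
Z = 8 (Z = 4*2 = 8)
D(q) = -5/4 - 6/q (D(q) = -5*¼ - 6/q = -5/4 - 6/q)
y = -52
y*D(Y(5, Z)) = -52*(-5/4 - 6/(5*8)) = -52*(-5/4 - 6/40) = -52*(-5/4 - 6*1/40) = -52*(-5/4 - 3/20) = -52*(-7/5) = 364/5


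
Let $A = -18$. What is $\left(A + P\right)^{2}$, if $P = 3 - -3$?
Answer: $144$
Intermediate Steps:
$P = 6$ ($P = 3 + 3 = 6$)
$\left(A + P\right)^{2} = \left(-18 + 6\right)^{2} = \left(-12\right)^{2} = 144$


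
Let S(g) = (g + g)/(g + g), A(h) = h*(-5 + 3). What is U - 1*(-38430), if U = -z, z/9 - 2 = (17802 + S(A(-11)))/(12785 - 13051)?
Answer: 546201/14 ≈ 39014.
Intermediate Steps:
A(h) = -2*h (A(h) = h*(-2) = -2*h)
S(g) = 1 (S(g) = (2*g)/((2*g)) = (2*g)*(1/(2*g)) = 1)
z = -8181/14 (z = 18 + 9*((17802 + 1)/(12785 - 13051)) = 18 + 9*(17803/(-266)) = 18 + 9*(17803*(-1/266)) = 18 + 9*(-937/14) = 18 - 8433/14 = -8181/14 ≈ -584.36)
U = 8181/14 (U = -1*(-8181/14) = 8181/14 ≈ 584.36)
U - 1*(-38430) = 8181/14 - 1*(-38430) = 8181/14 + 38430 = 546201/14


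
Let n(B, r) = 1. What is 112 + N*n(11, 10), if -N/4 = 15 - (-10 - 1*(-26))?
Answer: 116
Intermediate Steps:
N = 4 (N = -4*(15 - (-10 - 1*(-26))) = -4*(15 - (-10 + 26)) = -4*(15 - 1*16) = -4*(15 - 16) = -4*(-1) = 4)
112 + N*n(11, 10) = 112 + 4*1 = 112 + 4 = 116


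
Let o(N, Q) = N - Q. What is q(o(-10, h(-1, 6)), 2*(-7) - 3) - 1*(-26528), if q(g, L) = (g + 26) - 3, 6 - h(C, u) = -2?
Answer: 26533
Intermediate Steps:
h(C, u) = 8 (h(C, u) = 6 - 1*(-2) = 6 + 2 = 8)
q(g, L) = 23 + g (q(g, L) = (26 + g) - 3 = 23 + g)
q(o(-10, h(-1, 6)), 2*(-7) - 3) - 1*(-26528) = (23 + (-10 - 1*8)) - 1*(-26528) = (23 + (-10 - 8)) + 26528 = (23 - 18) + 26528 = 5 + 26528 = 26533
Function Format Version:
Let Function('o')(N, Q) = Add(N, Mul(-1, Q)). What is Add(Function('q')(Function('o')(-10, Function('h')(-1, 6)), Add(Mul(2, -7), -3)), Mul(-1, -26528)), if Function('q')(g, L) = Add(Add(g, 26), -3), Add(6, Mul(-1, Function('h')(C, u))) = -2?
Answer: 26533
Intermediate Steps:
Function('h')(C, u) = 8 (Function('h')(C, u) = Add(6, Mul(-1, -2)) = Add(6, 2) = 8)
Function('q')(g, L) = Add(23, g) (Function('q')(g, L) = Add(Add(26, g), -3) = Add(23, g))
Add(Function('q')(Function('o')(-10, Function('h')(-1, 6)), Add(Mul(2, -7), -3)), Mul(-1, -26528)) = Add(Add(23, Add(-10, Mul(-1, 8))), Mul(-1, -26528)) = Add(Add(23, Add(-10, -8)), 26528) = Add(Add(23, -18), 26528) = Add(5, 26528) = 26533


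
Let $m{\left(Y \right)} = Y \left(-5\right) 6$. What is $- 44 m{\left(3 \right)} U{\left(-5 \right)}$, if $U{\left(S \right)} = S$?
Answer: $-19800$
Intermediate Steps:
$m{\left(Y \right)} = - 30 Y$ ($m{\left(Y \right)} = - 5 Y 6 = - 30 Y$)
$- 44 m{\left(3 \right)} U{\left(-5 \right)} = - 44 \left(\left(-30\right) 3\right) \left(-5\right) = \left(-44\right) \left(-90\right) \left(-5\right) = 3960 \left(-5\right) = -19800$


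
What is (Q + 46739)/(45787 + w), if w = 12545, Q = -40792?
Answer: 5947/58332 ≈ 0.10195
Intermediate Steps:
(Q + 46739)/(45787 + w) = (-40792 + 46739)/(45787 + 12545) = 5947/58332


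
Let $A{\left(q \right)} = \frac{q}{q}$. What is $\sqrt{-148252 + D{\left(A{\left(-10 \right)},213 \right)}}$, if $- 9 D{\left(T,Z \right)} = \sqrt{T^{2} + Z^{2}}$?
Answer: $\frac{\sqrt{-1334268 - \sqrt{45370}}}{3} \approx 385.07 i$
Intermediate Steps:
$A{\left(q \right)} = 1$
$D{\left(T,Z \right)} = - \frac{\sqrt{T^{2} + Z^{2}}}{9}$
$\sqrt{-148252 + D{\left(A{\left(-10 \right)},213 \right)}} = \sqrt{-148252 - \frac{\sqrt{1^{2} + 213^{2}}}{9}} = \sqrt{-148252 - \frac{\sqrt{1 + 45369}}{9}} = \sqrt{-148252 - \frac{\sqrt{45370}}{9}}$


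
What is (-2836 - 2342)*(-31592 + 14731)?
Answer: 87306258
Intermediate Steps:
(-2836 - 2342)*(-31592 + 14731) = -5178*(-16861) = 87306258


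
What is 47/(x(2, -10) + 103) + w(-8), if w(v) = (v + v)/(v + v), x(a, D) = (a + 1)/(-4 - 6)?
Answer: 1497/1027 ≈ 1.4576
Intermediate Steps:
x(a, D) = -⅒ - a/10 (x(a, D) = (1 + a)/(-10) = (1 + a)*(-⅒) = -⅒ - a/10)
w(v) = 1 (w(v) = (2*v)/((2*v)) = (2*v)*(1/(2*v)) = 1)
47/(x(2, -10) + 103) + w(-8) = 47/((-⅒ - ⅒*2) + 103) + 1 = 47/((-⅒ - ⅕) + 103) + 1 = 47/(-3/10 + 103) + 1 = 47/(1027/10) + 1 = 47*(10/1027) + 1 = 470/1027 + 1 = 1497/1027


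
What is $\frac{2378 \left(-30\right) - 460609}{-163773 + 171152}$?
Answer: $- \frac{531949}{7379} \approx -72.09$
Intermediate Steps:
$\frac{2378 \left(-30\right) - 460609}{-163773 + 171152} = \frac{-71340 - 460609}{7379} = \left(-531949\right) \frac{1}{7379} = - \frac{531949}{7379}$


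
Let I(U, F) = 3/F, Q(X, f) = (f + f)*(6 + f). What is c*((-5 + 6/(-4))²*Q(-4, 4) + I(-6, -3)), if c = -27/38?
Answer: -91233/38 ≈ -2400.9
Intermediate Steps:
Q(X, f) = 2*f*(6 + f) (Q(X, f) = (2*f)*(6 + f) = 2*f*(6 + f))
c = -27/38 (c = -27*1/38 = -27/38 ≈ -0.71053)
c*((-5 + 6/(-4))²*Q(-4, 4) + I(-6, -3)) = -27*((-5 + 6/(-4))²*(2*4*(6 + 4)) + 3/(-3))/38 = -27*((-5 + 6*(-¼))²*(2*4*10) + 3*(-⅓))/38 = -27*((-5 - 3/2)²*80 - 1)/38 = -27*((-13/2)²*80 - 1)/38 = -27*((169/4)*80 - 1)/38 = -27*(3380 - 1)/38 = -27/38*3379 = -91233/38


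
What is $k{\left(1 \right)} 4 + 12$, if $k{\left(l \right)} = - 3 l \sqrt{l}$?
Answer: $0$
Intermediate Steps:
$k{\left(l \right)} = - 3 l^{\frac{3}{2}}$
$k{\left(1 \right)} 4 + 12 = - 3 \cdot 1^{\frac{3}{2}} \cdot 4 + 12 = \left(-3\right) 1 \cdot 4 + 12 = \left(-3\right) 4 + 12 = -12 + 12 = 0$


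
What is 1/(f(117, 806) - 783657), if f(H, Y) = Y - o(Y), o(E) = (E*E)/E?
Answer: -1/783657 ≈ -1.2761e-6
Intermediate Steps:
o(E) = E (o(E) = E²/E = E)
f(H, Y) = 0 (f(H, Y) = Y - Y = 0)
1/(f(117, 806) - 783657) = 1/(0 - 783657) = 1/(-783657) = -1/783657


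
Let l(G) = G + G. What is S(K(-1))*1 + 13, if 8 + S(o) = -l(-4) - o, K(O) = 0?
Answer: 13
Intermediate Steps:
l(G) = 2*G
S(o) = -o (S(o) = -8 + (-2*(-4) - o) = -8 + (-1*(-8) - o) = -8 + (8 - o) = -o)
S(K(-1))*1 + 13 = -1*0*1 + 13 = 0*1 + 13 = 0 + 13 = 13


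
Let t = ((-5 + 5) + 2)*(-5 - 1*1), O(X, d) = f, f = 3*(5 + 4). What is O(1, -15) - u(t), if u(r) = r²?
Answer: -117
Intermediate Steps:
f = 27 (f = 3*9 = 27)
O(X, d) = 27
t = -12 (t = (0 + 2)*(-5 - 1) = 2*(-6) = -12)
O(1, -15) - u(t) = 27 - 1*(-12)² = 27 - 1*144 = 27 - 144 = -117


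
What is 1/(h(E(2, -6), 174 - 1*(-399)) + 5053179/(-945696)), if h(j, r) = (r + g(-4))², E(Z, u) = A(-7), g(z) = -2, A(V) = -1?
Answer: 315232/102776872119 ≈ 3.0672e-6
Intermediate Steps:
E(Z, u) = -1
h(j, r) = (-2 + r)² (h(j, r) = (r - 2)² = (-2 + r)²)
1/(h(E(2, -6), 174 - 1*(-399)) + 5053179/(-945696)) = 1/((-2 + (174 - 1*(-399)))² + 5053179/(-945696)) = 1/((-2 + (174 + 399))² + 5053179*(-1/945696)) = 1/((-2 + 573)² - 1684393/315232) = 1/(571² - 1684393/315232) = 1/(326041 - 1684393/315232) = 1/(102776872119/315232) = 315232/102776872119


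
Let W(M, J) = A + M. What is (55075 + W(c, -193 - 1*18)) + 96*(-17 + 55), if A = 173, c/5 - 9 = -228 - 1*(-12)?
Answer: 57861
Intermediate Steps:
c = -1035 (c = 45 + 5*(-228 - 1*(-12)) = 45 + 5*(-228 + 12) = 45 + 5*(-216) = 45 - 1080 = -1035)
W(M, J) = 173 + M
(55075 + W(c, -193 - 1*18)) + 96*(-17 + 55) = (55075 + (173 - 1035)) + 96*(-17 + 55) = (55075 - 862) + 96*38 = 54213 + 3648 = 57861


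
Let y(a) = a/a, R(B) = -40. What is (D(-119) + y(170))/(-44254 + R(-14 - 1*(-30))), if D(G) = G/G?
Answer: -1/22147 ≈ -4.5153e-5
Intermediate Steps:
D(G) = 1
y(a) = 1
(D(-119) + y(170))/(-44254 + R(-14 - 1*(-30))) = (1 + 1)/(-44254 - 40) = 2/(-44294) = 2*(-1/44294) = -1/22147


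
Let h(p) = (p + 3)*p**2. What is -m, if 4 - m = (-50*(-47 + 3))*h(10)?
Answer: 2859996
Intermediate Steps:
h(p) = p**2*(3 + p) (h(p) = (3 + p)*p**2 = p**2*(3 + p))
m = -2859996 (m = 4 - (-50*(-47 + 3))*10**2*(3 + 10) = 4 - (-50*(-44))*100*13 = 4 - 2200*1300 = 4 - 1*2860000 = 4 - 2860000 = -2859996)
-m = -1*(-2859996) = 2859996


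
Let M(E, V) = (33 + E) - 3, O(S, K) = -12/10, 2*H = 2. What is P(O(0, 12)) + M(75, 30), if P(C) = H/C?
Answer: 625/6 ≈ 104.17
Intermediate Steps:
H = 1 (H = (½)*2 = 1)
O(S, K) = -6/5 (O(S, K) = -12*⅒ = -6/5)
M(E, V) = 30 + E
P(C) = 1/C
P(O(0, 12)) + M(75, 30) = 1/(-6/5) + (30 + 75) = -⅚ + 105 = 625/6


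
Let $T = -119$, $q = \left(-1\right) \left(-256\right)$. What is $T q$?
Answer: $-30464$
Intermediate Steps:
$q = 256$
$T q = \left(-119\right) 256 = -30464$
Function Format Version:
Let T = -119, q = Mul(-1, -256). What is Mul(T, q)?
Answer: -30464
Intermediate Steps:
q = 256
Mul(T, q) = Mul(-119, 256) = -30464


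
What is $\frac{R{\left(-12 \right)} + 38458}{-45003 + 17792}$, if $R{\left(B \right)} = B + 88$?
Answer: $- \frac{38534}{27211} \approx -1.4161$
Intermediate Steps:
$R{\left(B \right)} = 88 + B$
$\frac{R{\left(-12 \right)} + 38458}{-45003 + 17792} = \frac{\left(88 - 12\right) + 38458}{-45003 + 17792} = \frac{76 + 38458}{-27211} = 38534 \left(- \frac{1}{27211}\right) = - \frac{38534}{27211}$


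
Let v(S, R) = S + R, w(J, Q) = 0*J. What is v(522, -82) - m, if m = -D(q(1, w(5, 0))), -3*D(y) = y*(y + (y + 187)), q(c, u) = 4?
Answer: 180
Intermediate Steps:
w(J, Q) = 0
D(y) = -y*(187 + 2*y)/3 (D(y) = -y*(y + (y + 187))/3 = -y*(y + (187 + y))/3 = -y*(187 + 2*y)/3)
v(S, R) = R + S
m = 260 (m = -(-1)*4*(187 + 2*4)/3 = -(-1)*4*(187 + 8)/3 = -(-1)*4*195/3 = -1*(-260) = 260)
v(522, -82) - m = (-82 + 522) - 1*260 = 440 - 260 = 180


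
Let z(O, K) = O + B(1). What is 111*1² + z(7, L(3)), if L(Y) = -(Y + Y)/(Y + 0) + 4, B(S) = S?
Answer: 119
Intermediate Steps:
L(Y) = 2 (L(Y) = -2*Y/Y + 4 = -1*2 + 4 = -2 + 4 = 2)
z(O, K) = 1 + O (z(O, K) = O + 1 = 1 + O)
111*1² + z(7, L(3)) = 111*1² + (1 + 7) = 111*1 + 8 = 111 + 8 = 119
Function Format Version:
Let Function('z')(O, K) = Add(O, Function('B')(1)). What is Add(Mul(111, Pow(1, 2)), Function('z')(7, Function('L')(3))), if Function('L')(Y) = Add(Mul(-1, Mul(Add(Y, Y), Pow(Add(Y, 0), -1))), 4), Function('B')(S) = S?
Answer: 119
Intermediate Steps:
Function('L')(Y) = 2 (Function('L')(Y) = Add(Mul(-1, Mul(Mul(2, Y), Pow(Y, -1))), 4) = Add(Mul(-1, 2), 4) = Add(-2, 4) = 2)
Function('z')(O, K) = Add(1, O) (Function('z')(O, K) = Add(O, 1) = Add(1, O))
Add(Mul(111, Pow(1, 2)), Function('z')(7, Function('L')(3))) = Add(Mul(111, Pow(1, 2)), Add(1, 7)) = Add(Mul(111, 1), 8) = Add(111, 8) = 119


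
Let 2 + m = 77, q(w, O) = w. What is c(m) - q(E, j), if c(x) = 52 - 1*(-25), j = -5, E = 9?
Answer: 68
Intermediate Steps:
m = 75 (m = -2 + 77 = 75)
c(x) = 77 (c(x) = 52 + 25 = 77)
c(m) - q(E, j) = 77 - 1*9 = 77 - 9 = 68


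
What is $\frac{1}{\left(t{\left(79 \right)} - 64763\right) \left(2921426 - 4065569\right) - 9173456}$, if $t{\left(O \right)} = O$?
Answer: $\frac{1}{73998572356} \approx 1.3514 \cdot 10^{-11}$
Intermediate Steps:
$\frac{1}{\left(t{\left(79 \right)} - 64763\right) \left(2921426 - 4065569\right) - 9173456} = \frac{1}{\left(79 - 64763\right) \left(2921426 - 4065569\right) - 9173456} = \frac{1}{\left(-64684\right) \left(-1144143\right) - 9173456} = \frac{1}{74007745812 - 9173456} = \frac{1}{73998572356}$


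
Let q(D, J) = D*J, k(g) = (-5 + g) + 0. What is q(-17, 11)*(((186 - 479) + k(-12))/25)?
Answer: 11594/5 ≈ 2318.8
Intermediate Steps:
k(g) = -5 + g
q(-17, 11)*(((186 - 479) + k(-12))/25) = (-17*11)*(((186 - 479) + (-5 - 12))/25) = -187*(-293 - 17)/25 = -(-57970)/25 = -187*(-62/5) = 11594/5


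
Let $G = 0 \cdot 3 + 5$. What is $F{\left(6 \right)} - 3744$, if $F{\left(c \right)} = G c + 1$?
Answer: $-3713$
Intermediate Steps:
$G = 5$ ($G = 0 + 5 = 5$)
$F{\left(c \right)} = 1 + 5 c$ ($F{\left(c \right)} = 5 c + 1 = 1 + 5 c$)
$F{\left(6 \right)} - 3744 = \left(1 + 5 \cdot 6\right) - 3744 = \left(1 + 30\right) - 3744 = 31 - 3744 = -3713$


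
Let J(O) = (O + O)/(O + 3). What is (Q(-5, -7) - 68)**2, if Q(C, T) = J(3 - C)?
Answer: 535824/121 ≈ 4428.3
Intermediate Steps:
J(O) = 2*O/(3 + O) (J(O) = (2*O)/(3 + O) = 2*O/(3 + O))
Q(C, T) = 2*(3 - C)/(6 - C) (Q(C, T) = 2*(3 - C)/(3 + (3 - C)) = 2*(3 - C)/(6 - C))
(Q(-5, -7) - 68)**2 = (2*(-3 - 5)/(-6 - 5) - 68)**2 = (2*(-8)/(-11) - 68)**2 = (2*(-1/11)*(-8) - 68)**2 = (16/11 - 68)**2 = (-732/11)**2 = 535824/121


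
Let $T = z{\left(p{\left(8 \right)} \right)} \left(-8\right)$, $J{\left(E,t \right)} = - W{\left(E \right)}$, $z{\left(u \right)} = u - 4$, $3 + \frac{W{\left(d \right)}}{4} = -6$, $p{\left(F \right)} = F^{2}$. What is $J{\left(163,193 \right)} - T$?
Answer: $516$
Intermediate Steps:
$W{\left(d \right)} = -36$ ($W{\left(d \right)} = -12 + 4 \left(-6\right) = -12 - 24 = -36$)
$z{\left(u \right)} = -4 + u$
$J{\left(E,t \right)} = 36$ ($J{\left(E,t \right)} = \left(-1\right) \left(-36\right) = 36$)
$T = -480$ ($T = \left(-4 + 8^{2}\right) \left(-8\right) = \left(-4 + 64\right) \left(-8\right) = 60 \left(-8\right) = -480$)
$J{\left(163,193 \right)} - T = 36 - -480 = 36 + 480 = 516$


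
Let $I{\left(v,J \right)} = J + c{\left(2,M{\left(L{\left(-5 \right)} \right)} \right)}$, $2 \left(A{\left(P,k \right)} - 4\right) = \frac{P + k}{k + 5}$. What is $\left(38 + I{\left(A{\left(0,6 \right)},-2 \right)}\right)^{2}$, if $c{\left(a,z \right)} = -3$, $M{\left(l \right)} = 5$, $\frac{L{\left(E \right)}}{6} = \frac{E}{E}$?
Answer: $1089$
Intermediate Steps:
$L{\left(E \right)} = 6$ ($L{\left(E \right)} = 6 \frac{E}{E} = 6 \cdot 1 = 6$)
$A{\left(P,k \right)} = 4 + \frac{P + k}{2 \left(5 + k\right)}$ ($A{\left(P,k \right)} = 4 + \frac{\left(P + k\right) \frac{1}{k + 5}}{2} = 4 + \frac{\left(P + k\right) \frac{1}{5 + k}}{2} = 4 + \frac{\frac{1}{5 + k} \left(P + k\right)}{2} = 4 + \frac{P + k}{2 \left(5 + k\right)}$)
$I{\left(v,J \right)} = -3 + J$ ($I{\left(v,J \right)} = J - 3 = -3 + J$)
$\left(38 + I{\left(A{\left(0,6 \right)},-2 \right)}\right)^{2} = \left(38 - 5\right)^{2} = 33^{2} = 1089$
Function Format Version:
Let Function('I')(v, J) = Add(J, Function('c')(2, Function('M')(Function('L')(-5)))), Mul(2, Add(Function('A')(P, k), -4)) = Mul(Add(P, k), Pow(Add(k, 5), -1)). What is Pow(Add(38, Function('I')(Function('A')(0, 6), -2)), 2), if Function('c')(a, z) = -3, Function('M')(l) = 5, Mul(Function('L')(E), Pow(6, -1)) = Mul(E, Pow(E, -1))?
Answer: 1089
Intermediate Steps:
Function('L')(E) = 6 (Function('L')(E) = Mul(6, Mul(E, Pow(E, -1))) = Mul(6, 1) = 6)
Function('A')(P, k) = Add(4, Mul(Rational(1, 2), Pow(Add(5, k), -1), Add(P, k))) (Function('A')(P, k) = Add(4, Mul(Rational(1, 2), Mul(Add(P, k), Pow(Add(k, 5), -1)))) = Add(4, Mul(Rational(1, 2), Mul(Add(P, k), Pow(Add(5, k), -1)))) = Add(4, Mul(Rational(1, 2), Mul(Pow(Add(5, k), -1), Add(P, k)))) = Add(4, Mul(Rational(1, 2), Pow(Add(5, k), -1), Add(P, k))))
Function('I')(v, J) = Add(-3, J) (Function('I')(v, J) = Add(J, -3) = Add(-3, J))
Pow(Add(38, Function('I')(Function('A')(0, 6), -2)), 2) = Pow(Add(38, Add(-3, -2)), 2) = Pow(Add(38, -5), 2) = Pow(33, 2) = 1089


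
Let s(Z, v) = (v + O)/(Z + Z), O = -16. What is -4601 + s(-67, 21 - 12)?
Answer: -616527/134 ≈ -4600.9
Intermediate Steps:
s(Z, v) = (-16 + v)/(2*Z) (s(Z, v) = (v - 16)/(Z + Z) = (-16 + v)/((2*Z)) = (-16 + v)*(1/(2*Z)) = (-16 + v)/(2*Z))
-4601 + s(-67, 21 - 12) = -4601 + (½)*(-16 + (21 - 12))/(-67) = -4601 + (½)*(-1/67)*(-16 + 9) = -4601 + (½)*(-1/67)*(-7) = -4601 + 7/134 = -616527/134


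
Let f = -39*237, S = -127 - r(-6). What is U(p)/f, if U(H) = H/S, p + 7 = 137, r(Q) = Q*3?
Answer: 10/77499 ≈ 0.00012903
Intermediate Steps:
r(Q) = 3*Q
S = -109 (S = -127 - 3*(-6) = -127 - 1*(-18) = -127 + 18 = -109)
p = 130 (p = -7 + 137 = 130)
U(H) = -H/109 (U(H) = H/(-109) = H*(-1/109) = -H/109)
f = -9243
U(p)/f = -1/109*130/(-9243) = -130/109*(-1/9243) = 10/77499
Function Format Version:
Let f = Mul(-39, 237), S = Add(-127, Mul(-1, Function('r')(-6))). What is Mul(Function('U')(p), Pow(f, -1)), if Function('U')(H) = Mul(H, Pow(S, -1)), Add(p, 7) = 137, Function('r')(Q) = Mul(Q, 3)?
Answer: Rational(10, 77499) ≈ 0.00012903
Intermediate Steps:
Function('r')(Q) = Mul(3, Q)
S = -109 (S = Add(-127, Mul(-1, Mul(3, -6))) = Add(-127, Mul(-1, -18)) = Add(-127, 18) = -109)
p = 130 (p = Add(-7, 137) = 130)
Function('U')(H) = Mul(Rational(-1, 109), H) (Function('U')(H) = Mul(H, Pow(-109, -1)) = Mul(H, Rational(-1, 109)) = Mul(Rational(-1, 109), H))
f = -9243
Mul(Function('U')(p), Pow(f, -1)) = Mul(Mul(Rational(-1, 109), 130), Pow(-9243, -1)) = Mul(Rational(-130, 109), Rational(-1, 9243)) = Rational(10, 77499)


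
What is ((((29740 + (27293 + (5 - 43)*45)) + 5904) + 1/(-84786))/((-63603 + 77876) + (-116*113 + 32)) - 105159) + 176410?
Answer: 7236372673763/101488842 ≈ 71302.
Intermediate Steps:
((((29740 + (27293 + (5 - 43)*45)) + 5904) + 1/(-84786))/((-63603 + 77876) + (-116*113 + 32)) - 105159) + 176410 = ((((29740 + (27293 - 38*45)) + 5904) - 1/84786)/(14273 + (-13108 + 32)) - 105159) + 176410 = ((((29740 + (27293 - 1710)) + 5904) - 1/84786)/(14273 - 13076) - 105159) + 176410 = ((((29740 + 25583) + 5904) - 1/84786)/1197 - 105159) + 176410 = (((55323 + 5904) - 1/84786)*(1/1197) - 105159) + 176410 = ((61227 - 1/84786)*(1/1197) - 105159) + 176410 = ((5191192421/84786)*(1/1197) - 105159) + 176410 = (5191192421/101488842 - 105159) + 176410 = -10667273943457/101488842 + 176410 = 7236372673763/101488842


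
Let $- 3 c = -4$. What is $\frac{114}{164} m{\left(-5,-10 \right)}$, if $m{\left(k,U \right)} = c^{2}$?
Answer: $\frac{152}{123} \approx 1.2358$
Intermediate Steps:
$c = \frac{4}{3}$ ($c = \left(- \frac{1}{3}\right) \left(-4\right) = \frac{4}{3} \approx 1.3333$)
$m{\left(k,U \right)} = \frac{16}{9}$ ($m{\left(k,U \right)} = \left(\frac{4}{3}\right)^{2} = \frac{16}{9}$)
$\frac{114}{164} m{\left(-5,-10 \right)} = \frac{114}{164} \cdot \frac{16}{9} = 114 \cdot \frac{1}{164} \cdot \frac{16}{9} = \frac{57}{82} \cdot \frac{16}{9} = \frac{152}{123}$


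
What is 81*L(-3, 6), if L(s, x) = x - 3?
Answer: 243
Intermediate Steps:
L(s, x) = -3 + x
81*L(-3, 6) = 81*(-3 + 6) = 81*3 = 243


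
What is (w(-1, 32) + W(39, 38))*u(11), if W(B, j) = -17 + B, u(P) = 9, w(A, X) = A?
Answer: 189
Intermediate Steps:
(w(-1, 32) + W(39, 38))*u(11) = (-1 + (-17 + 39))*9 = (-1 + 22)*9 = 21*9 = 189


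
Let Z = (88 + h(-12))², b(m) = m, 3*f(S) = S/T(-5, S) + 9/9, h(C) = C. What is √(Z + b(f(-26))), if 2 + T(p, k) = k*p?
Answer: √369681/8 ≈ 76.002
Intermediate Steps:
T(p, k) = -2 + k*p
f(S) = ⅓ + S/(3*(-2 - 5*S)) (f(S) = (S/(-2 + S*(-5)) + 9/9)/3 = (S/(-2 - 5*S) + 9*(⅑))/3 = (S/(-2 - 5*S) + 1)/3 = (1 + S/(-2 - 5*S))/3 = ⅓ + S/(3*(-2 - 5*S)))
Z = 5776 (Z = (88 - 12)² = 76² = 5776)
√(Z + b(f(-26))) = √(5776 + 2*(1 + 2*(-26))/(3*(2 + 5*(-26)))) = √(5776 + 2*(1 - 52)/(3*(2 - 130))) = √(5776 + (⅔)*(-51)/(-128)) = √(5776 + (⅔)*(-1/128)*(-51)) = √(5776 + 17/64) = √(369681/64) = √369681/8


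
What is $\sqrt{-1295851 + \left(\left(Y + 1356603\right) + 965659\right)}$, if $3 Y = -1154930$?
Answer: $\frac{\sqrt{5772909}}{3} \approx 800.9$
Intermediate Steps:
$Y = - \frac{1154930}{3}$ ($Y = \frac{1}{3} \left(-1154930\right) = - \frac{1154930}{3} \approx -3.8498 \cdot 10^{5}$)
$\sqrt{-1295851 + \left(\left(Y + 1356603\right) + 965659\right)} = \sqrt{-1295851 + \left(\left(- \frac{1154930}{3} + 1356603\right) + 965659\right)} = \sqrt{-1295851 + \left(\frac{2914879}{3} + 965659\right)} = \sqrt{-1295851 + \frac{5811856}{3}} = \sqrt{\frac{1924303}{3}} = \frac{\sqrt{5772909}}{3}$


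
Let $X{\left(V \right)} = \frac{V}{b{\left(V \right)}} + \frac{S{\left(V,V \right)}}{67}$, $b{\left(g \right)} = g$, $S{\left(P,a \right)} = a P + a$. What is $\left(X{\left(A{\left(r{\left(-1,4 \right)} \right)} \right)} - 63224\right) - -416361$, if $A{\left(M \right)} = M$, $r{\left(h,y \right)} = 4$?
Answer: $\frac{23660266}{67} \approx 3.5314 \cdot 10^{5}$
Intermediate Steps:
$S{\left(P,a \right)} = a + P a$ ($S{\left(P,a \right)} = P a + a = a + P a$)
$X{\left(V \right)} = 1 + \frac{V \left(1 + V\right)}{67}$ ($X{\left(V \right)} = \frac{V}{V} + \frac{V \left(1 + V\right)}{67} = 1 + V \left(1 + V\right) \frac{1}{67} = 1 + \frac{V \left(1 + V\right)}{67}$)
$\left(X{\left(A{\left(r{\left(-1,4 \right)} \right)} \right)} - 63224\right) - -416361 = \left(\left(1 + \frac{1}{67} \cdot 4 \left(1 + 4\right)\right) - 63224\right) - -416361 = \left(\left(1 + \frac{1}{67} \cdot 4 \cdot 5\right) - 63224\right) + 416361 = \left(\left(1 + \frac{20}{67}\right) - 63224\right) + 416361 = \left(\frac{87}{67} - 63224\right) + 416361 = - \frac{4235921}{67} + 416361 = \frac{23660266}{67}$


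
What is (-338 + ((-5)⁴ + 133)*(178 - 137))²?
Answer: 944947600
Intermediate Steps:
(-338 + ((-5)⁴ + 133)*(178 - 137))² = (-338 + (625 + 133)*41)² = (-338 + 758*41)² = (-338 + 31078)² = 30740² = 944947600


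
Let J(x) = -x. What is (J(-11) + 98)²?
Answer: 11881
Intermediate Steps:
(J(-11) + 98)² = (-1*(-11) + 98)² = (11 + 98)² = 109² = 11881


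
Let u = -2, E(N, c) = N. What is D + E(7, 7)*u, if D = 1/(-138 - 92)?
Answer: -3221/230 ≈ -14.004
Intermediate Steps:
D = -1/230 (D = 1/(-230) = -1/230 ≈ -0.0043478)
D + E(7, 7)*u = -1/230 + 7*(-2) = -1/230 - 14 = -3221/230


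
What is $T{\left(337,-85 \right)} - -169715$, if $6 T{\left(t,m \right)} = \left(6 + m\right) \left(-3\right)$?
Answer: $\frac{339509}{2} \approx 1.6975 \cdot 10^{5}$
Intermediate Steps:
$T{\left(t,m \right)} = -3 - \frac{m}{2}$ ($T{\left(t,m \right)} = \frac{\left(6 + m\right) \left(-3\right)}{6} = \frac{-18 - 3 m}{6} = -3 - \frac{m}{2}$)
$T{\left(337,-85 \right)} - -169715 = \left(-3 - - \frac{85}{2}\right) - -169715 = \left(-3 + \frac{85}{2}\right) + 169715 = \frac{79}{2} + 169715 = \frac{339509}{2}$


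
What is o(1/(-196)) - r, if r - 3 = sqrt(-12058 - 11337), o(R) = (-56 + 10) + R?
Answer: -9605/196 - I*sqrt(23395) ≈ -49.005 - 152.95*I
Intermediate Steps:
o(R) = -46 + R
r = 3 + I*sqrt(23395) (r = 3 + sqrt(-12058 - 11337) = 3 + sqrt(-23395) = 3 + I*sqrt(23395) ≈ 3.0 + 152.95*I)
o(1/(-196)) - r = (-46 + 1/(-196)) - (3 + I*sqrt(23395)) = (-46 - 1/196) + (-3 - I*sqrt(23395)) = -9017/196 + (-3 - I*sqrt(23395)) = -9605/196 - I*sqrt(23395)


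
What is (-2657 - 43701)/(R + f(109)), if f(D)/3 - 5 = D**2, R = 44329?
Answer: -46358/79987 ≈ -0.57957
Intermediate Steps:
f(D) = 15 + 3*D**2
(-2657 - 43701)/(R + f(109)) = (-2657 - 43701)/(44329 + (15 + 3*109**2)) = -46358/(44329 + (15 + 3*11881)) = -46358/(44329 + (15 + 35643)) = -46358/(44329 + 35658) = -46358/79987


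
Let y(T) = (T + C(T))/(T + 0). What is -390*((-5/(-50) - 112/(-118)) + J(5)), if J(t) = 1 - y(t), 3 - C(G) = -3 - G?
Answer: 26481/59 ≈ 448.83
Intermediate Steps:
C(G) = 6 + G (C(G) = 3 - (-3 - G) = 3 + (3 + G) = 6 + G)
y(T) = (6 + 2*T)/T (y(T) = (T + (6 + T))/(T + 0) = (6 + 2*T)/T)
J(t) = -1 - 6/t (J(t) = 1 - (2 + 6/t) = 1 + (-2 - 6/t) = -1 - 6/t)
-390*((-5/(-50) - 112/(-118)) + J(5)) = -390*((-5/(-50) - 112/(-118)) + (-6 - 1*5)/5) = -390*((-5*(-1/50) - 112*(-1/118)) + (-6 - 5)/5) = -390*((⅒ + 56/59) + (⅕)*(-11)) = -390*(619/590 - 11/5) = -390*(-679/590) = 26481/59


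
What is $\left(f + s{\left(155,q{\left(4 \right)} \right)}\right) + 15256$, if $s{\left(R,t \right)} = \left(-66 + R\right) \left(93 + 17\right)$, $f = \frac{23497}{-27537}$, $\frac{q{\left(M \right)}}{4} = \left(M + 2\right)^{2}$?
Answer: $\frac{689668205}{27537} \approx 25045.0$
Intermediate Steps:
$q{\left(M \right)} = 4 \left(2 + M\right)^{2}$ ($q{\left(M \right)} = 4 \left(M + 2\right)^{2} = 4 \left(2 + M\right)^{2}$)
$f = - \frac{23497}{27537}$ ($f = 23497 \left(- \frac{1}{27537}\right) = - \frac{23497}{27537} \approx -0.85329$)
$s{\left(R,t \right)} = -7260 + 110 R$ ($s{\left(R,t \right)} = \left(-66 + R\right) 110 = -7260 + 110 R$)
$\left(f + s{\left(155,q{\left(4 \right)} \right)}\right) + 15256 = \left(- \frac{23497}{27537} + \left(-7260 + 110 \cdot 155\right)\right) + 15256 = \left(- \frac{23497}{27537} + \left(-7260 + 17050\right)\right) + 15256 = \left(- \frac{23497}{27537} + 9790\right) + 15256 = \frac{269563733}{27537} + 15256 = \frac{689668205}{27537}$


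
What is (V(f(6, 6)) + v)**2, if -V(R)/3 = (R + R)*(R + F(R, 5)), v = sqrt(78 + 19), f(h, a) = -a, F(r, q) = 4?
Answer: (72 - sqrt(97))**2 ≈ 3862.8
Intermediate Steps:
v = sqrt(97) ≈ 9.8489
V(R) = -6*R*(4 + R) (V(R) = -3*(R + R)*(R + 4) = -3*2*R*(4 + R) = -6*R*(4 + R))
(V(f(6, 6)) + v)**2 = (-6*(-1*6)*(4 - 1*6) + sqrt(97))**2 = (-6*(-6)*(4 - 6) + sqrt(97))**2 = (-6*(-6)*(-2) + sqrt(97))**2 = (-72 + sqrt(97))**2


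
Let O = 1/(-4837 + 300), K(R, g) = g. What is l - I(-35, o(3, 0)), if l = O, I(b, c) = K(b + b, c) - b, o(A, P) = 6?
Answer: -186018/4537 ≈ -41.000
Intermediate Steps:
I(b, c) = c - b
O = -1/4537 (O = 1/(-4537) = -1/4537 ≈ -0.00022041)
l = -1/4537 ≈ -0.00022041
l - I(-35, o(3, 0)) = -1/4537 - (6 - 1*(-35)) = -1/4537 - (6 + 35) = -1/4537 - 1*41 = -1/4537 - 41 = -186018/4537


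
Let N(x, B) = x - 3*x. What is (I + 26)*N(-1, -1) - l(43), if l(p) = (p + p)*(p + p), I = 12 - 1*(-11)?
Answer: -7298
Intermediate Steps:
N(x, B) = -2*x
I = 23 (I = 12 + 11 = 23)
l(p) = 4*p² (l(p) = (2*p)*(2*p) = 4*p²)
(I + 26)*N(-1, -1) - l(43) = (23 + 26)*(-2*(-1)) - 4*43² = 49*2 - 4*1849 = 98 - 1*7396 = 98 - 7396 = -7298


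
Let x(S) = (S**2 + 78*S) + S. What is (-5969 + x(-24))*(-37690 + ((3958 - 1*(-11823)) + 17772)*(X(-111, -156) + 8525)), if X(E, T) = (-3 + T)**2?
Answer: -8267584899092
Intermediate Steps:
x(S) = S**2 + 79*S
(-5969 + x(-24))*(-37690 + ((3958 - 1*(-11823)) + 17772)*(X(-111, -156) + 8525)) = (-5969 - 24*(79 - 24))*(-37690 + ((3958 - 1*(-11823)) + 17772)*((-3 - 156)**2 + 8525)) = (-5969 - 24*55)*(-37690 + ((3958 + 11823) + 17772)*((-159)**2 + 8525)) = (-5969 - 1320)*(-37690 + (15781 + 17772)*(25281 + 8525)) = -7289*(-37690 + 33553*33806) = -7289*(-37690 + 1134292718) = -7289*1134255028 = -8267584899092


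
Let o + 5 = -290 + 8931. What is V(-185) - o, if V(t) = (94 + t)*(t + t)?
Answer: 25034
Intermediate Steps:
V(t) = 2*t*(94 + t) (V(t) = (94 + t)*(2*t) = 2*t*(94 + t))
o = 8636 (o = -5 + (-290 + 8931) = -5 + 8641 = 8636)
V(-185) - o = 2*(-185)*(94 - 185) - 1*8636 = 2*(-185)*(-91) - 8636 = 33670 - 8636 = 25034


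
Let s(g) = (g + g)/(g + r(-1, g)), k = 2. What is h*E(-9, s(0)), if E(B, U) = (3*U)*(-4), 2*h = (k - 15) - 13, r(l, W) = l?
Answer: 0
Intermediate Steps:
s(g) = 2*g/(-1 + g) (s(g) = (g + g)/(g - 1) = (2*g)/(-1 + g) = 2*g/(-1 + g))
h = -13 (h = ((2 - 15) - 13)/2 = (-13 - 13)/2 = (1/2)*(-26) = -13)
E(B, U) = -12*U
h*E(-9, s(0)) = -(-156)*2*0/(-1 + 0) = -(-156)*2*0/(-1) = -(-156)*2*0*(-1) = -(-156)*0 = -13*0 = 0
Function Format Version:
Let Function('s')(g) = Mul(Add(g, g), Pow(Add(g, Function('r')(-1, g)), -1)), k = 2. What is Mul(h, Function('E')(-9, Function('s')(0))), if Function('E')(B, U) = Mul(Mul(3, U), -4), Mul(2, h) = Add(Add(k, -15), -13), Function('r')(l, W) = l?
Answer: 0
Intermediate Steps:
Function('s')(g) = Mul(2, g, Pow(Add(-1, g), -1)) (Function('s')(g) = Mul(Add(g, g), Pow(Add(g, -1), -1)) = Mul(Mul(2, g), Pow(Add(-1, g), -1)) = Mul(2, g, Pow(Add(-1, g), -1)))
h = -13 (h = Mul(Rational(1, 2), Add(Add(2, -15), -13)) = Mul(Rational(1, 2), Add(-13, -13)) = Mul(Rational(1, 2), -26) = -13)
Function('E')(B, U) = Mul(-12, U)
Mul(h, Function('E')(-9, Function('s')(0))) = Mul(-13, Mul(-12, Mul(2, 0, Pow(Add(-1, 0), -1)))) = Mul(-13, Mul(-12, Mul(2, 0, Pow(-1, -1)))) = Mul(-13, Mul(-12, Mul(2, 0, -1))) = Mul(-13, Mul(-12, 0)) = Mul(-13, 0) = 0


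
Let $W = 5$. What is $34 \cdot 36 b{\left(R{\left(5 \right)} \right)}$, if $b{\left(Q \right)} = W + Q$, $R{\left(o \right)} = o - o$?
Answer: $6120$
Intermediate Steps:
$R{\left(o \right)} = 0$
$b{\left(Q \right)} = 5 + Q$
$34 \cdot 36 b{\left(R{\left(5 \right)} \right)} = 34 \cdot 36 \left(5 + 0\right) = 1224 \cdot 5 = 6120$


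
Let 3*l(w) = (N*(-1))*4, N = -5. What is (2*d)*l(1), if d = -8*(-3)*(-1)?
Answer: -320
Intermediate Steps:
l(w) = 20/3 (l(w) = (-5*(-1)*4)/3 = (5*4)/3 = (⅓)*20 = 20/3)
d = -24 (d = -4*(-6)*(-1) = 24*(-1) = -24)
(2*d)*l(1) = (2*(-24))*(20/3) = -48*20/3 = -320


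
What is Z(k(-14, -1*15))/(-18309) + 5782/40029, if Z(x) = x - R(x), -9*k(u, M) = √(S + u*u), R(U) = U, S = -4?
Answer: 5782/40029 ≈ 0.14445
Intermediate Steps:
k(u, M) = -√(-4 + u²)/9 (k(u, M) = -√(-4 + u*u)/9 = -√(-4 + u²)/9)
Z(x) = 0 (Z(x) = x - x = 0)
Z(k(-14, -1*15))/(-18309) + 5782/40029 = 0/(-18309) + 5782/40029 = 0*(-1/18309) + 5782*(1/40029) = 0 + 5782/40029 = 5782/40029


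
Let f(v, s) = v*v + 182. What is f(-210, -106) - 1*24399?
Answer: 19883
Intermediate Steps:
f(v, s) = 182 + v² (f(v, s) = v² + 182 = 182 + v²)
f(-210, -106) - 1*24399 = (182 + (-210)²) - 1*24399 = (182 + 44100) - 24399 = 44282 - 24399 = 19883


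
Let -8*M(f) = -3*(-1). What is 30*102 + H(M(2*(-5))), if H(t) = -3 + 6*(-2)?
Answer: 3045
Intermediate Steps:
M(f) = -3/8 (M(f) = -(-3)*(-1)/8 = -⅛*3 = -3/8)
H(t) = -15 (H(t) = -3 - 12 = -15)
30*102 + H(M(2*(-5))) = 30*102 - 15 = 3060 - 15 = 3045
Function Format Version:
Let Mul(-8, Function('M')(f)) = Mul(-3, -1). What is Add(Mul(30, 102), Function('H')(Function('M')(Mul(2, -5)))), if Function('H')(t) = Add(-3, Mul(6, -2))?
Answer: 3045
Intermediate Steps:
Function('M')(f) = Rational(-3, 8) (Function('M')(f) = Mul(Rational(-1, 8), Mul(-3, -1)) = Mul(Rational(-1, 8), 3) = Rational(-3, 8))
Function('H')(t) = -15 (Function('H')(t) = Add(-3, -12) = -15)
Add(Mul(30, 102), Function('H')(Function('M')(Mul(2, -5)))) = Add(Mul(30, 102), -15) = Add(3060, -15) = 3045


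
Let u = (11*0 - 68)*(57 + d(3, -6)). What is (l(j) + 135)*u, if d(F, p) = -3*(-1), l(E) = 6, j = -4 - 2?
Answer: -575280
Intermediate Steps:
j = -6
d(F, p) = 3
u = -4080 (u = (11*0 - 68)*(57 + 3) = (0 - 68)*60 = -68*60 = -4080)
(l(j) + 135)*u = (6 + 135)*(-4080) = 141*(-4080) = -575280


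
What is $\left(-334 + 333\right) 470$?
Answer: $-470$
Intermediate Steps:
$\left(-334 + 333\right) 470 = \left(-1\right) 470 = -470$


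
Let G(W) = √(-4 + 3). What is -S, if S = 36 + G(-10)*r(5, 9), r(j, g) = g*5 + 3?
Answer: -36 - 48*I ≈ -36.0 - 48.0*I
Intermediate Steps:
r(j, g) = 3 + 5*g (r(j, g) = 5*g + 3 = 3 + 5*g)
G(W) = I (G(W) = √(-1) = I)
S = 36 + 48*I (S = 36 + I*(3 + 5*9) = 36 + I*(3 + 45) = 36 + I*48 = 36 + 48*I ≈ 36.0 + 48.0*I)
-S = -(36 + 48*I) = -36 - 48*I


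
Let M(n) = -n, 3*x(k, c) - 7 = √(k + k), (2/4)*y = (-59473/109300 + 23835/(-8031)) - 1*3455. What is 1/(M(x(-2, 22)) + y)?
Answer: -1332862482981188023950/9222551883537524173066169 + 128418716602815000*I/9222551883537524173066169 ≈ -0.00014452 + 1.3924e-8*I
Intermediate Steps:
y = -1011947123221/146298050 (y = 2*((-59473/109300 + 23835/(-8031)) - 1*3455) = 2*((-59473*1/109300 + 23835*(-1/8031)) - 3455) = 2*((-59473/109300 - 7945/2677) - 3455) = 2*(-1027597721/292596100 - 3455) = 2*(-1011947123221/292596100) = -1011947123221/146298050 ≈ -6917.0)
x(k, c) = 7/3 + √2*√k/3 (x(k, c) = 7/3 + √(k + k)/3 = 7/3 + √(2*k)/3 = 7/3 + (√2*√k)/3 = 7/3 + √2*√k/3)
1/(M(x(-2, 22)) + y) = 1/(-(7/3 + √2*√(-2)/3) - 1011947123221/146298050) = 1/(-(7/3 + √2*(I*√2)/3) - 1011947123221/146298050) = 1/(-(7/3 + 2*I/3) - 1011947123221/146298050) = 1/((-7/3 - 2*I/3) - 1011947123221/146298050) = 1/(-3036865456013/438894150 - 2*I/3) = 192628074904222500*(-3036865456013/438894150 + 2*I/3)/9222551883537524173066169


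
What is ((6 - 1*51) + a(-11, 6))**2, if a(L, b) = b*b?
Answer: 81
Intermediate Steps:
a(L, b) = b**2
((6 - 1*51) + a(-11, 6))**2 = ((6 - 1*51) + 6**2)**2 = ((6 - 51) + 36)**2 = (-45 + 36)**2 = (-9)**2 = 81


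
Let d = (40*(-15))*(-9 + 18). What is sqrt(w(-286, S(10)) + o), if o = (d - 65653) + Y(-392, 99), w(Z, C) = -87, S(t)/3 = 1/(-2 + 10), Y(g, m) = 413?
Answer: I*sqrt(70727) ≈ 265.95*I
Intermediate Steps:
d = -5400 (d = -600*9 = -5400)
S(t) = 3/8 (S(t) = 3/(-2 + 10) = 3/8)
o = -70640 (o = (-5400 - 65653) + 413 = -71053 + 413 = -70640)
sqrt(w(-286, S(10)) + o) = sqrt(-87 - 70640) = sqrt(-70727) = I*sqrt(70727)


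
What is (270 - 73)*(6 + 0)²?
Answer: 7092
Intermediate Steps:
(270 - 73)*(6 + 0)² = 197*6² = 197*36 = 7092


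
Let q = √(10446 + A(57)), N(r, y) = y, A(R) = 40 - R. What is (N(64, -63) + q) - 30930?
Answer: -30993 + √10429 ≈ -30891.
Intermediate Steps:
q = √10429 (q = √(10446 + (40 - 1*57)) = √(10446 + (40 - 57)) = √(10446 - 17) = √10429 ≈ 102.12)
(N(64, -63) + q) - 30930 = (-63 + √10429) - 30930 = -30993 + √10429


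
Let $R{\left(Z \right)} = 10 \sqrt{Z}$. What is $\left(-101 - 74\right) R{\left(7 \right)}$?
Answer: $- 1750 \sqrt{7} \approx -4630.1$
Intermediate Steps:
$\left(-101 - 74\right) R{\left(7 \right)} = \left(-101 - 74\right) 10 \sqrt{7} = - 175 \cdot 10 \sqrt{7} = - 1750 \sqrt{7}$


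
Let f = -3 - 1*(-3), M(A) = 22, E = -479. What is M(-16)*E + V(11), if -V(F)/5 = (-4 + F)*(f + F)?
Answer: -10923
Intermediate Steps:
f = 0 (f = -3 + 3 = 0)
V(F) = -5*F*(-4 + F) (V(F) = -5*(-4 + F)*(0 + F) = -5*(-4 + F)*F = -5*F*(-4 + F))
M(-16)*E + V(11) = 22*(-479) + 5*11*(4 - 1*11) = -10538 + 5*11*(4 - 11) = -10538 + 5*11*(-7) = -10538 - 385 = -10923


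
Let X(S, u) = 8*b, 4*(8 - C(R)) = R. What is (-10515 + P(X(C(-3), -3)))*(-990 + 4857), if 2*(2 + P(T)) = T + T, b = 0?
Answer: -40669239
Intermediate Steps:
C(R) = 8 - R/4
X(S, u) = 0 (X(S, u) = 8*0 = 0)
P(T) = -2 + T (P(T) = -2 + (T + T)/2 = -2 + (2*T)/2 = -2 + T)
(-10515 + P(X(C(-3), -3)))*(-990 + 4857) = (-10515 + (-2 + 0))*(-990 + 4857) = (-10515 - 2)*3867 = -10517*3867 = -40669239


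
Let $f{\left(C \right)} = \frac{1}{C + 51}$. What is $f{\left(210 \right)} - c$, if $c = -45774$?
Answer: $\frac{11947015}{261} \approx 45774.0$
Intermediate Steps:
$f{\left(C \right)} = \frac{1}{51 + C}$
$f{\left(210 \right)} - c = \frac{1}{51 + 210} - -45774 = \frac{1}{261} + 45774 = \frac{11947015}{261}$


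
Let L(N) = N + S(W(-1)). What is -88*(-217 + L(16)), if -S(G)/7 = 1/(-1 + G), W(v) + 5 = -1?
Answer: 17600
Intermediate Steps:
W(v) = -6 (W(v) = -5 - 1 = -6)
S(G) = -7/(-1 + G)
L(N) = 1 + N (L(N) = N - 7/(-1 - 6) = N - 7/(-7) = N - 7*(-⅐) = N + 1 = 1 + N)
-88*(-217 + L(16)) = -88*(-217 + (1 + 16)) = -88*(-217 + 17) = -88*(-200) = 17600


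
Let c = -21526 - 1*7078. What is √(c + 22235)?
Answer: I*√6369 ≈ 79.806*I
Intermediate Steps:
c = -28604 (c = -21526 - 7078 = -28604)
√(c + 22235) = √(-28604 + 22235) = √(-6369) = I*√6369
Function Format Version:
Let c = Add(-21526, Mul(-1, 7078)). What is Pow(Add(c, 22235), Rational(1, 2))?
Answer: Mul(I, Pow(6369, Rational(1, 2))) ≈ Mul(79.806, I)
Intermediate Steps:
c = -28604 (c = Add(-21526, -7078) = -28604)
Pow(Add(c, 22235), Rational(1, 2)) = Pow(Add(-28604, 22235), Rational(1, 2)) = Pow(-6369, Rational(1, 2)) = Mul(I, Pow(6369, Rational(1, 2)))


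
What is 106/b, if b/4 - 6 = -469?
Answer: -53/926 ≈ -0.057235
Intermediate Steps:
b = -1852 (b = 24 + 4*(-469) = 24 - 1876 = -1852)
106/b = 106/(-1852) = 106*(-1/1852) = -53/926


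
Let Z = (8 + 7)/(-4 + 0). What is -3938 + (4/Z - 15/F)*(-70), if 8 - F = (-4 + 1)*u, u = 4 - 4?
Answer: -44785/12 ≈ -3732.1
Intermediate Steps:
Z = -15/4 (Z = 15/(-4) = 15*(-1/4) = -15/4 ≈ -3.7500)
u = 0
F = 8 (F = 8 - (-4 + 1)*0 = 8 - (-3)*0 = 8 - 1*0 = 8 + 0 = 8)
-3938 + (4/Z - 15/F)*(-70) = -3938 + (4/(-15/4) - 15/8)*(-70) = -3938 + (4*(-4/15) - 15*1/8)*(-70) = -3938 + (-16/15 - 15/8)*(-70) = -3938 - 353/120*(-70) = -3938 + 2471/12 = -44785/12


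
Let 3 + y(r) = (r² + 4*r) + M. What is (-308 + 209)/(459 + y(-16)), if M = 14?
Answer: -99/662 ≈ -0.14955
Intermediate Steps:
y(r) = 11 + r² + 4*r (y(r) = -3 + ((r² + 4*r) + 14) = -3 + (14 + r² + 4*r) = 11 + r² + 4*r)
(-308 + 209)/(459 + y(-16)) = (-308 + 209)/(459 + (11 + (-16)² + 4*(-16))) = -99/(459 + (11 + 256 - 64)) = -99/(459 + 203) = -99/662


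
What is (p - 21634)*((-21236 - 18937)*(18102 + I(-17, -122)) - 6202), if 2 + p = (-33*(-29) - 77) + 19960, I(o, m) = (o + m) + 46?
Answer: 575891480164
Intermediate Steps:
I(o, m) = 46 + m + o (I(o, m) = (m + o) + 46 = 46 + m + o)
p = 20838 (p = -2 + ((-33*(-29) - 77) + 19960) = -2 + ((957 - 77) + 19960) = -2 + (880 + 19960) = -2 + 20840 = 20838)
(p - 21634)*((-21236 - 18937)*(18102 + I(-17, -122)) - 6202) = (20838 - 21634)*((-21236 - 18937)*(18102 + (46 - 122 - 17)) - 6202) = -796*(-40173*(18102 - 93) - 6202) = -796*(-40173*18009 - 6202) = -796*(-723475557 - 6202) = -796*(-723481759) = 575891480164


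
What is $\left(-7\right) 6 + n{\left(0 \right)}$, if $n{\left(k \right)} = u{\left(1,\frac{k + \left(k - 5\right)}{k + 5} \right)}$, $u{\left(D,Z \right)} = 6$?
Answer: $-36$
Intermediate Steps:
$n{\left(k \right)} = 6$
$\left(-7\right) 6 + n{\left(0 \right)} = \left(-7\right) 6 + 6 = -42 + 6 = -36$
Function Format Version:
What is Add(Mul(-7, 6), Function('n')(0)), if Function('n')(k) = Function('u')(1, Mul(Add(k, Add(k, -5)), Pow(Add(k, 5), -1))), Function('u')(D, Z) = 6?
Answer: -36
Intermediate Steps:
Function('n')(k) = 6
Add(Mul(-7, 6), Function('n')(0)) = Add(Mul(-7, 6), 6) = Add(-42, 6) = -36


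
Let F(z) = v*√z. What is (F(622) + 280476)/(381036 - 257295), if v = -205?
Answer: 10388/4583 - 205*√622/123741 ≈ 2.2253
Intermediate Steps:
F(z) = -205*√z
(F(622) + 280476)/(381036 - 257295) = (-205*√622 + 280476)/(381036 - 257295) = (280476 - 205*√622)/123741 = (280476 - 205*√622)*(1/123741) = 10388/4583 - 205*√622/123741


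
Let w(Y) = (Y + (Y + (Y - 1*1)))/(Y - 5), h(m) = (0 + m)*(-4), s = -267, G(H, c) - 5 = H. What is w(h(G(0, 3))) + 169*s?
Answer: -1128014/25 ≈ -45121.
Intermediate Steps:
G(H, c) = 5 + H
h(m) = -4*m (h(m) = m*(-4) = -4*m)
w(Y) = (-1 + 3*Y)/(-5 + Y) (w(Y) = (Y + (Y + (Y - 1)))/(-5 + Y) = (Y + (Y + (-1 + Y)))/(-5 + Y) = (Y + (-1 + 2*Y))/(-5 + Y) = (-1 + 3*Y)/(-5 + Y))
w(h(G(0, 3))) + 169*s = (-1 + 3*(-4*(5 + 0)))/(-5 - 4*(5 + 0)) + 169*(-267) = (-1 + 3*(-4*5))/(-5 - 4*5) - 45123 = (-1 + 3*(-20))/(-5 - 20) - 45123 = (-1 - 60)/(-25) - 45123 = -1/25*(-61) - 45123 = 61/25 - 45123 = -1128014/25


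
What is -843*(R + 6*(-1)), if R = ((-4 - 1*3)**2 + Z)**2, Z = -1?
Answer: -1937214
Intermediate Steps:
R = 2304 (R = ((-4 - 1*3)**2 - 1)**2 = ((-4 - 3)**2 - 1)**2 = ((-7)**2 - 1)**2 = (49 - 1)**2 = 48**2 = 2304)
-843*(R + 6*(-1)) = -843*(2304 + 6*(-1)) = -843*(2304 - 6) = -843*2298 = -1937214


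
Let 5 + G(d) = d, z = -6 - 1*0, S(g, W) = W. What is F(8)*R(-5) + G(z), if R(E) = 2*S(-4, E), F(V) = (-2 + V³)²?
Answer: -2601011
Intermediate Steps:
z = -6 (z = -6 + 0 = -6)
R(E) = 2*E
G(d) = -5 + d
F(8)*R(-5) + G(z) = (-2 + 8³)²*(2*(-5)) + (-5 - 6) = (-2 + 512)²*(-10) - 11 = 510²*(-10) - 11 = 260100*(-10) - 11 = -2601000 - 11 = -2601011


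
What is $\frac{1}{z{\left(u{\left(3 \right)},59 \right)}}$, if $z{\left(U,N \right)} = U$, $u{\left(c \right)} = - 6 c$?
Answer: $- \frac{1}{18} \approx -0.055556$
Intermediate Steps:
$\frac{1}{z{\left(u{\left(3 \right)},59 \right)}} = \frac{1}{\left(-6\right) 3} = \frac{1}{-18} = - \frac{1}{18}$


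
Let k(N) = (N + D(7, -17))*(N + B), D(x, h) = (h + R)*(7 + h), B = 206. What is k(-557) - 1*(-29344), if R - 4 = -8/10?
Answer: 176413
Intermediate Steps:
R = 16/5 (R = 4 - 8/10 = 4 - 8*⅒ = 4 - ⅘ = 16/5 ≈ 3.2000)
D(x, h) = (7 + h)*(16/5 + h) (D(x, h) = (h + 16/5)*(7 + h) = (16/5 + h)*(7 + h) = (7 + h)*(16/5 + h))
k(N) = (138 + N)*(206 + N) (k(N) = (N + (112/5 + (-17)² + (51/5)*(-17)))*(N + 206) = (N + (112/5 + 289 - 867/5))*(206 + N) = (N + 138)*(206 + N) = (138 + N)*(206 + N))
k(-557) - 1*(-29344) = (28428 + (-557)² + 344*(-557)) - 1*(-29344) = (28428 + 310249 - 191608) + 29344 = 147069 + 29344 = 176413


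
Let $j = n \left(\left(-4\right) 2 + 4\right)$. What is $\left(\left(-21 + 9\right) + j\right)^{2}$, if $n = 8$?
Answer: $1936$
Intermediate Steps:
$j = -32$ ($j = 8 \left(\left(-4\right) 2 + 4\right) = 8 \left(-8 + 4\right) = 8 \left(-4\right) = -32$)
$\left(\left(-21 + 9\right) + j\right)^{2} = \left(\left(-21 + 9\right) - 32\right)^{2} = \left(-12 - 32\right)^{2} = \left(-44\right)^{2} = 1936$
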